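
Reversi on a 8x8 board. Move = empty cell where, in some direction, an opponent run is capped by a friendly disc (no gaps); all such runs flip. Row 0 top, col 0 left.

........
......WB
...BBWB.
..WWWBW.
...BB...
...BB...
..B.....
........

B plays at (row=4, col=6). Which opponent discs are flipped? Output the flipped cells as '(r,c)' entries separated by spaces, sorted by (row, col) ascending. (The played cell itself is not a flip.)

Dir NW: first cell 'B' (not opp) -> no flip
Dir N: opp run (3,6) capped by B -> flip
Dir NE: first cell '.' (not opp) -> no flip
Dir W: first cell '.' (not opp) -> no flip
Dir E: first cell '.' (not opp) -> no flip
Dir SW: first cell '.' (not opp) -> no flip
Dir S: first cell '.' (not opp) -> no flip
Dir SE: first cell '.' (not opp) -> no flip

Answer: (3,6)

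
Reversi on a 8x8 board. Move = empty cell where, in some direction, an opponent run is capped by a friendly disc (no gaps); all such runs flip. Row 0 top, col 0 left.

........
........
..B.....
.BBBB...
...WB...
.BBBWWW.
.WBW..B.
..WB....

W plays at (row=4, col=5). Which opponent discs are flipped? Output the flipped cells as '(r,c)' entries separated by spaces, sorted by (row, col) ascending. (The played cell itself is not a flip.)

Dir NW: opp run (3,4), next='.' -> no flip
Dir N: first cell '.' (not opp) -> no flip
Dir NE: first cell '.' (not opp) -> no flip
Dir W: opp run (4,4) capped by W -> flip
Dir E: first cell '.' (not opp) -> no flip
Dir SW: first cell 'W' (not opp) -> no flip
Dir S: first cell 'W' (not opp) -> no flip
Dir SE: first cell 'W' (not opp) -> no flip

Answer: (4,4)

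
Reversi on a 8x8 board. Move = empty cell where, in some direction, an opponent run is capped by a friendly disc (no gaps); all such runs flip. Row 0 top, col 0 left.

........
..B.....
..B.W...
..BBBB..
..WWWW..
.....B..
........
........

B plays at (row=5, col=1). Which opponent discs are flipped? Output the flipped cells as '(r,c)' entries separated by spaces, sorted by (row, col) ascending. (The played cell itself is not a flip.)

Answer: (4,2)

Derivation:
Dir NW: first cell '.' (not opp) -> no flip
Dir N: first cell '.' (not opp) -> no flip
Dir NE: opp run (4,2) capped by B -> flip
Dir W: first cell '.' (not opp) -> no flip
Dir E: first cell '.' (not opp) -> no flip
Dir SW: first cell '.' (not opp) -> no flip
Dir S: first cell '.' (not opp) -> no flip
Dir SE: first cell '.' (not opp) -> no flip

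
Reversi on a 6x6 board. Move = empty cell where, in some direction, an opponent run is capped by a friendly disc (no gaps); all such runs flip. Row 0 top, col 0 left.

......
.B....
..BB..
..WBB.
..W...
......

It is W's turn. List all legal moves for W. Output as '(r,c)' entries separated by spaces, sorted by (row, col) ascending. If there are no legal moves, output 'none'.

Answer: (1,2) (1,4) (2,4) (3,5)

Derivation:
(0,0): no bracket -> illegal
(0,1): no bracket -> illegal
(0,2): no bracket -> illegal
(1,0): no bracket -> illegal
(1,2): flips 1 -> legal
(1,3): no bracket -> illegal
(1,4): flips 1 -> legal
(2,0): no bracket -> illegal
(2,1): no bracket -> illegal
(2,4): flips 1 -> legal
(2,5): no bracket -> illegal
(3,1): no bracket -> illegal
(3,5): flips 2 -> legal
(4,3): no bracket -> illegal
(4,4): no bracket -> illegal
(4,5): no bracket -> illegal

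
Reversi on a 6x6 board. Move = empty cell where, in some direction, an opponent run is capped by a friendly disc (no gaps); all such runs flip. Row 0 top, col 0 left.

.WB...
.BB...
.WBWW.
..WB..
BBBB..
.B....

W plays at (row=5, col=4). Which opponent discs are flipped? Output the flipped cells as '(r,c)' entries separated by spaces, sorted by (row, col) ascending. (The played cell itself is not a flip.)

Dir NW: opp run (4,3) capped by W -> flip
Dir N: first cell '.' (not opp) -> no flip
Dir NE: first cell '.' (not opp) -> no flip
Dir W: first cell '.' (not opp) -> no flip
Dir E: first cell '.' (not opp) -> no flip
Dir SW: edge -> no flip
Dir S: edge -> no flip
Dir SE: edge -> no flip

Answer: (4,3)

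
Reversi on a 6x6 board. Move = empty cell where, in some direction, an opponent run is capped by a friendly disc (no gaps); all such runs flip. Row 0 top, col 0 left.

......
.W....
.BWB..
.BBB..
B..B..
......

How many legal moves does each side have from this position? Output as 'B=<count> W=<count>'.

Answer: B=4 W=5

Derivation:
-- B to move --
(0,0): flips 2 -> legal
(0,1): flips 1 -> legal
(0,2): no bracket -> illegal
(1,0): no bracket -> illegal
(1,2): flips 1 -> legal
(1,3): flips 1 -> legal
(2,0): no bracket -> illegal
B mobility = 4
-- W to move --
(1,0): no bracket -> illegal
(1,2): no bracket -> illegal
(1,3): no bracket -> illegal
(1,4): no bracket -> illegal
(2,0): flips 1 -> legal
(2,4): flips 1 -> legal
(3,0): no bracket -> illegal
(3,4): no bracket -> illegal
(4,1): flips 2 -> legal
(4,2): flips 1 -> legal
(4,4): flips 1 -> legal
(5,0): no bracket -> illegal
(5,1): no bracket -> illegal
(5,2): no bracket -> illegal
(5,3): no bracket -> illegal
(5,4): no bracket -> illegal
W mobility = 5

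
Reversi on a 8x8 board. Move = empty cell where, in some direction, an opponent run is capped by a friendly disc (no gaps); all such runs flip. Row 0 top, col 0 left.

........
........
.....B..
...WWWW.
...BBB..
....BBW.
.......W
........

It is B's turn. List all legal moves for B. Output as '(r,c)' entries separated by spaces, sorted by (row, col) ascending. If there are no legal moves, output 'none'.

Answer: (2,2) (2,3) (2,4) (2,6) (2,7) (4,7) (5,7)

Derivation:
(2,2): flips 1 -> legal
(2,3): flips 2 -> legal
(2,4): flips 1 -> legal
(2,6): flips 1 -> legal
(2,7): flips 1 -> legal
(3,2): no bracket -> illegal
(3,7): no bracket -> illegal
(4,2): no bracket -> illegal
(4,6): no bracket -> illegal
(4,7): flips 1 -> legal
(5,7): flips 1 -> legal
(6,5): no bracket -> illegal
(6,6): no bracket -> illegal
(7,6): no bracket -> illegal
(7,7): no bracket -> illegal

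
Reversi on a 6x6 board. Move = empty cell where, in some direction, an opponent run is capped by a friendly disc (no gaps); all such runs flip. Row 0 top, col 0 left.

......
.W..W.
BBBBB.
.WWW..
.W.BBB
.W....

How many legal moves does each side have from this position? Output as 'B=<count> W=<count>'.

-- B to move --
(0,0): flips 1 -> legal
(0,1): flips 1 -> legal
(0,2): flips 1 -> legal
(0,3): no bracket -> illegal
(0,4): flips 1 -> legal
(0,5): flips 1 -> legal
(1,0): no bracket -> illegal
(1,2): no bracket -> illegal
(1,3): no bracket -> illegal
(1,5): no bracket -> illegal
(2,5): no bracket -> illegal
(3,0): no bracket -> illegal
(3,4): no bracket -> illegal
(4,0): flips 1 -> legal
(4,2): flips 3 -> legal
(5,0): flips 2 -> legal
(5,2): no bracket -> illegal
B mobility = 8
-- W to move --
(1,0): flips 1 -> legal
(1,2): flips 1 -> legal
(1,3): flips 2 -> legal
(1,5): flips 1 -> legal
(2,5): no bracket -> illegal
(3,0): no bracket -> illegal
(3,4): flips 1 -> legal
(3,5): no bracket -> illegal
(4,2): no bracket -> illegal
(5,2): no bracket -> illegal
(5,3): flips 1 -> legal
(5,4): flips 1 -> legal
(5,5): flips 1 -> legal
W mobility = 8

Answer: B=8 W=8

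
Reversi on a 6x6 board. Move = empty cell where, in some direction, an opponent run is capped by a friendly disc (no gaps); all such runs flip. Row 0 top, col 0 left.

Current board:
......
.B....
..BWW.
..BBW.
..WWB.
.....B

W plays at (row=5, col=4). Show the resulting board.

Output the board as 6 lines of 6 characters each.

Answer: ......
.B....
..BWW.
..BBW.
..WWW.
....WB

Derivation:
Place W at (5,4); scan 8 dirs for brackets.
Dir NW: first cell 'W' (not opp) -> no flip
Dir N: opp run (4,4) capped by W -> flip
Dir NE: first cell '.' (not opp) -> no flip
Dir W: first cell '.' (not opp) -> no flip
Dir E: opp run (5,5), next=edge -> no flip
Dir SW: edge -> no flip
Dir S: edge -> no flip
Dir SE: edge -> no flip
All flips: (4,4)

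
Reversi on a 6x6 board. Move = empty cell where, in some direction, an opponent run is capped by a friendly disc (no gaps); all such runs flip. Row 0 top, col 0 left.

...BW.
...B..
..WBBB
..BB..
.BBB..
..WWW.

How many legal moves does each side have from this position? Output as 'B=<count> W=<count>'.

Answer: B=5 W=6

Derivation:
-- B to move --
(0,5): flips 1 -> legal
(1,1): flips 1 -> legal
(1,2): flips 1 -> legal
(1,4): no bracket -> illegal
(1,5): no bracket -> illegal
(2,1): flips 1 -> legal
(3,1): flips 1 -> legal
(4,4): no bracket -> illegal
(4,5): no bracket -> illegal
(5,1): no bracket -> illegal
(5,5): no bracket -> illegal
B mobility = 5
-- W to move --
(0,2): flips 1 -> legal
(1,2): no bracket -> illegal
(1,4): no bracket -> illegal
(1,5): no bracket -> illegal
(2,1): flips 2 -> legal
(3,0): flips 1 -> legal
(3,1): flips 1 -> legal
(3,4): flips 1 -> legal
(3,5): no bracket -> illegal
(4,0): no bracket -> illegal
(4,4): flips 1 -> legal
(5,0): no bracket -> illegal
(5,1): no bracket -> illegal
W mobility = 6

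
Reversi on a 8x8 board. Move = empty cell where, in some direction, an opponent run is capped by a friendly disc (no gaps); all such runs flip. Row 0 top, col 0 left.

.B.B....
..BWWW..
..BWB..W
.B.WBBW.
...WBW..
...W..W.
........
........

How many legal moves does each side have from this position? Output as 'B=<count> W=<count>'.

-- B to move --
(0,2): flips 1 -> legal
(0,4): flips 2 -> legal
(0,5): no bracket -> illegal
(0,6): flips 1 -> legal
(1,6): flips 3 -> legal
(1,7): no bracket -> illegal
(2,5): flips 1 -> legal
(2,6): no bracket -> illegal
(3,2): flips 1 -> legal
(3,7): flips 1 -> legal
(4,2): flips 2 -> legal
(4,6): flips 1 -> legal
(4,7): no bracket -> illegal
(5,2): flips 1 -> legal
(5,4): no bracket -> illegal
(5,5): flips 1 -> legal
(5,7): no bracket -> illegal
(6,2): flips 1 -> legal
(6,3): flips 5 -> legal
(6,4): no bracket -> illegal
(6,5): no bracket -> illegal
(6,6): no bracket -> illegal
(6,7): flips 2 -> legal
B mobility = 14
-- W to move --
(0,0): no bracket -> illegal
(0,2): no bracket -> illegal
(0,4): no bracket -> illegal
(1,0): no bracket -> illegal
(1,1): flips 2 -> legal
(2,0): no bracket -> illegal
(2,1): flips 1 -> legal
(2,5): flips 3 -> legal
(2,6): flips 2 -> legal
(3,0): no bracket -> illegal
(3,2): no bracket -> illegal
(4,0): flips 2 -> legal
(4,1): no bracket -> illegal
(4,2): no bracket -> illegal
(4,6): flips 2 -> legal
(5,4): flips 3 -> legal
(5,5): flips 1 -> legal
W mobility = 8

Answer: B=14 W=8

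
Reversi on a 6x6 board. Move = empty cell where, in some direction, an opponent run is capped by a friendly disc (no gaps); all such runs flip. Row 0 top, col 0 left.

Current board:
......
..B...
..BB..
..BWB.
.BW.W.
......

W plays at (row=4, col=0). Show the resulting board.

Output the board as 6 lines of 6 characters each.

Place W at (4,0); scan 8 dirs for brackets.
Dir NW: edge -> no flip
Dir N: first cell '.' (not opp) -> no flip
Dir NE: first cell '.' (not opp) -> no flip
Dir W: edge -> no flip
Dir E: opp run (4,1) capped by W -> flip
Dir SW: edge -> no flip
Dir S: first cell '.' (not opp) -> no flip
Dir SE: first cell '.' (not opp) -> no flip
All flips: (4,1)

Answer: ......
..B...
..BB..
..BWB.
WWW.W.
......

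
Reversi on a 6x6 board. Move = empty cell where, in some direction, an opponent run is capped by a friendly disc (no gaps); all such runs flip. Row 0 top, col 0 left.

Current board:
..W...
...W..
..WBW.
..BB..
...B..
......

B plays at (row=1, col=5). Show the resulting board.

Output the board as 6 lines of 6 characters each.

Answer: ..W...
...W.B
..WBB.
..BB..
...B..
......

Derivation:
Place B at (1,5); scan 8 dirs for brackets.
Dir NW: first cell '.' (not opp) -> no flip
Dir N: first cell '.' (not opp) -> no flip
Dir NE: edge -> no flip
Dir W: first cell '.' (not opp) -> no flip
Dir E: edge -> no flip
Dir SW: opp run (2,4) capped by B -> flip
Dir S: first cell '.' (not opp) -> no flip
Dir SE: edge -> no flip
All flips: (2,4)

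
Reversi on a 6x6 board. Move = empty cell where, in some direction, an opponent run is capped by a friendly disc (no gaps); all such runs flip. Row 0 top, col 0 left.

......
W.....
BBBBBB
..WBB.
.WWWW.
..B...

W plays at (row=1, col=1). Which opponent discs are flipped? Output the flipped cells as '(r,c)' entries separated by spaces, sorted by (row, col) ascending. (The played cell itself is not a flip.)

Dir NW: first cell '.' (not opp) -> no flip
Dir N: first cell '.' (not opp) -> no flip
Dir NE: first cell '.' (not opp) -> no flip
Dir W: first cell 'W' (not opp) -> no flip
Dir E: first cell '.' (not opp) -> no flip
Dir SW: opp run (2,0), next=edge -> no flip
Dir S: opp run (2,1), next='.' -> no flip
Dir SE: opp run (2,2) (3,3) capped by W -> flip

Answer: (2,2) (3,3)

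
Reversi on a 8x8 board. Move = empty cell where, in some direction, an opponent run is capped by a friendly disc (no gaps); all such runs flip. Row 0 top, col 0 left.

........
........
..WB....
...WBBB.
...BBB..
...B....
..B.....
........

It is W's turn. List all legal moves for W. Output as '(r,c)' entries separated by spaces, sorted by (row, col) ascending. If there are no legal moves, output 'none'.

(1,2): no bracket -> illegal
(1,3): flips 1 -> legal
(1,4): no bracket -> illegal
(2,4): flips 1 -> legal
(2,5): no bracket -> illegal
(2,6): no bracket -> illegal
(2,7): no bracket -> illegal
(3,2): no bracket -> illegal
(3,7): flips 3 -> legal
(4,2): no bracket -> illegal
(4,6): no bracket -> illegal
(4,7): no bracket -> illegal
(5,1): no bracket -> illegal
(5,2): no bracket -> illegal
(5,4): no bracket -> illegal
(5,5): flips 1 -> legal
(5,6): no bracket -> illegal
(6,1): no bracket -> illegal
(6,3): flips 2 -> legal
(6,4): no bracket -> illegal
(7,1): no bracket -> illegal
(7,2): no bracket -> illegal
(7,3): no bracket -> illegal

Answer: (1,3) (2,4) (3,7) (5,5) (6,3)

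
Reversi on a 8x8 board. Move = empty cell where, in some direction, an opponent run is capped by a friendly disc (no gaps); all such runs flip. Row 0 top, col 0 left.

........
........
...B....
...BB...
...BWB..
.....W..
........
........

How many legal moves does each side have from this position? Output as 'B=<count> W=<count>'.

-- B to move --
(3,5): no bracket -> illegal
(4,6): no bracket -> illegal
(5,3): no bracket -> illegal
(5,4): flips 1 -> legal
(5,6): no bracket -> illegal
(6,4): no bracket -> illegal
(6,5): flips 1 -> legal
(6,6): flips 2 -> legal
B mobility = 3
-- W to move --
(1,2): no bracket -> illegal
(1,3): no bracket -> illegal
(1,4): no bracket -> illegal
(2,2): flips 1 -> legal
(2,4): flips 1 -> legal
(2,5): no bracket -> illegal
(3,2): no bracket -> illegal
(3,5): flips 1 -> legal
(3,6): no bracket -> illegal
(4,2): flips 1 -> legal
(4,6): flips 1 -> legal
(5,2): no bracket -> illegal
(5,3): no bracket -> illegal
(5,4): no bracket -> illegal
(5,6): no bracket -> illegal
W mobility = 5

Answer: B=3 W=5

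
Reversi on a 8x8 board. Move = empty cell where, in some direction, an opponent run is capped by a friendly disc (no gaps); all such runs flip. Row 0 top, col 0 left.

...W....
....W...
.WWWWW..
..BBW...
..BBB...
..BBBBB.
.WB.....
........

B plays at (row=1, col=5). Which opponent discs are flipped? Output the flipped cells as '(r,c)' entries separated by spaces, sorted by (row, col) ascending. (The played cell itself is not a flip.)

Answer: (2,4)

Derivation:
Dir NW: first cell '.' (not opp) -> no flip
Dir N: first cell '.' (not opp) -> no flip
Dir NE: first cell '.' (not opp) -> no flip
Dir W: opp run (1,4), next='.' -> no flip
Dir E: first cell '.' (not opp) -> no flip
Dir SW: opp run (2,4) capped by B -> flip
Dir S: opp run (2,5), next='.' -> no flip
Dir SE: first cell '.' (not opp) -> no flip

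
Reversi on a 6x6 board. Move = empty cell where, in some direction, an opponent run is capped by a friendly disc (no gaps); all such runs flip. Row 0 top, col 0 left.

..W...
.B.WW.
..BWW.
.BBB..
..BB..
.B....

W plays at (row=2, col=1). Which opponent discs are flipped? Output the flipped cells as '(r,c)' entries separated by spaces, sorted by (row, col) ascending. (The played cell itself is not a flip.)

Dir NW: first cell '.' (not opp) -> no flip
Dir N: opp run (1,1), next='.' -> no flip
Dir NE: first cell '.' (not opp) -> no flip
Dir W: first cell '.' (not opp) -> no flip
Dir E: opp run (2,2) capped by W -> flip
Dir SW: first cell '.' (not opp) -> no flip
Dir S: opp run (3,1), next='.' -> no flip
Dir SE: opp run (3,2) (4,3), next='.' -> no flip

Answer: (2,2)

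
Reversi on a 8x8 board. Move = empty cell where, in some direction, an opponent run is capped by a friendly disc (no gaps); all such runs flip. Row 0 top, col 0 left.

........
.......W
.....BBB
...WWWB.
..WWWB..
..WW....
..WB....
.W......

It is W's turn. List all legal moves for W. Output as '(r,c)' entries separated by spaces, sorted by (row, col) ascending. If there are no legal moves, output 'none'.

(1,4): no bracket -> illegal
(1,5): flips 1 -> legal
(1,6): flips 1 -> legal
(2,4): no bracket -> illegal
(3,7): flips 2 -> legal
(4,6): flips 1 -> legal
(4,7): no bracket -> illegal
(5,4): no bracket -> illegal
(5,5): flips 1 -> legal
(5,6): flips 1 -> legal
(6,4): flips 1 -> legal
(7,2): no bracket -> illegal
(7,3): flips 1 -> legal
(7,4): flips 1 -> legal

Answer: (1,5) (1,6) (3,7) (4,6) (5,5) (5,6) (6,4) (7,3) (7,4)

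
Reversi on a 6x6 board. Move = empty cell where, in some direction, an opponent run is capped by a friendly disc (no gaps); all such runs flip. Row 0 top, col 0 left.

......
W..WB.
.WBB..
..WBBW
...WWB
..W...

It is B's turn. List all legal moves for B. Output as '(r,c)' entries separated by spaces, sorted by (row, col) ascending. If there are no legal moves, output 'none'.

(0,0): no bracket -> illegal
(0,1): no bracket -> illegal
(0,2): no bracket -> illegal
(0,3): flips 1 -> legal
(0,4): flips 1 -> legal
(1,1): no bracket -> illegal
(1,2): flips 1 -> legal
(2,0): flips 1 -> legal
(2,4): no bracket -> illegal
(2,5): flips 1 -> legal
(3,0): no bracket -> illegal
(3,1): flips 1 -> legal
(4,1): flips 1 -> legal
(4,2): flips 3 -> legal
(5,1): no bracket -> illegal
(5,3): flips 1 -> legal
(5,4): flips 1 -> legal
(5,5): flips 1 -> legal

Answer: (0,3) (0,4) (1,2) (2,0) (2,5) (3,1) (4,1) (4,2) (5,3) (5,4) (5,5)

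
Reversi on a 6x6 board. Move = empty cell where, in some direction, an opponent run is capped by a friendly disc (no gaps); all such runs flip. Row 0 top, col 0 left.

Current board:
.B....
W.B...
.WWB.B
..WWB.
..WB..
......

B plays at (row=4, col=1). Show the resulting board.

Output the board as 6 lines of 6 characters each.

Answer: .B....
W.B...
.WWB.B
..BWB.
.BBB..
......

Derivation:
Place B at (4,1); scan 8 dirs for brackets.
Dir NW: first cell '.' (not opp) -> no flip
Dir N: first cell '.' (not opp) -> no flip
Dir NE: opp run (3,2) capped by B -> flip
Dir W: first cell '.' (not opp) -> no flip
Dir E: opp run (4,2) capped by B -> flip
Dir SW: first cell '.' (not opp) -> no flip
Dir S: first cell '.' (not opp) -> no flip
Dir SE: first cell '.' (not opp) -> no flip
All flips: (3,2) (4,2)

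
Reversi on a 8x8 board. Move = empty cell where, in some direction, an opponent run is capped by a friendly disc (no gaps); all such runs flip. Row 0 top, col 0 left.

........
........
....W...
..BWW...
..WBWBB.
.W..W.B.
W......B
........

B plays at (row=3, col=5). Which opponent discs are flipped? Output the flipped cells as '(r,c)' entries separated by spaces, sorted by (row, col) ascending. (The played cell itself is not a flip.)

Dir NW: opp run (2,4), next='.' -> no flip
Dir N: first cell '.' (not opp) -> no flip
Dir NE: first cell '.' (not opp) -> no flip
Dir W: opp run (3,4) (3,3) capped by B -> flip
Dir E: first cell '.' (not opp) -> no flip
Dir SW: opp run (4,4), next='.' -> no flip
Dir S: first cell 'B' (not opp) -> no flip
Dir SE: first cell 'B' (not opp) -> no flip

Answer: (3,3) (3,4)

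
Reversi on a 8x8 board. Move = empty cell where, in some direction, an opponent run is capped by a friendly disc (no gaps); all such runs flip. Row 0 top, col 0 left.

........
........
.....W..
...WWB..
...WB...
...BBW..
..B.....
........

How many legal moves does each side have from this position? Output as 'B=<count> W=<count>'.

-- B to move --
(1,4): no bracket -> illegal
(1,5): flips 1 -> legal
(1,6): no bracket -> illegal
(2,2): flips 1 -> legal
(2,3): flips 2 -> legal
(2,4): flips 1 -> legal
(2,6): no bracket -> illegal
(3,2): flips 3 -> legal
(3,6): no bracket -> illegal
(4,2): flips 1 -> legal
(4,5): no bracket -> illegal
(4,6): no bracket -> illegal
(5,2): no bracket -> illegal
(5,6): flips 1 -> legal
(6,4): no bracket -> illegal
(6,5): no bracket -> illegal
(6,6): flips 1 -> legal
B mobility = 8
-- W to move --
(2,4): no bracket -> illegal
(2,6): no bracket -> illegal
(3,6): flips 1 -> legal
(4,2): no bracket -> illegal
(4,5): flips 2 -> legal
(4,6): no bracket -> illegal
(5,1): no bracket -> illegal
(5,2): flips 2 -> legal
(6,1): no bracket -> illegal
(6,3): flips 1 -> legal
(6,4): flips 2 -> legal
(6,5): flips 1 -> legal
(7,1): no bracket -> illegal
(7,2): no bracket -> illegal
(7,3): no bracket -> illegal
W mobility = 6

Answer: B=8 W=6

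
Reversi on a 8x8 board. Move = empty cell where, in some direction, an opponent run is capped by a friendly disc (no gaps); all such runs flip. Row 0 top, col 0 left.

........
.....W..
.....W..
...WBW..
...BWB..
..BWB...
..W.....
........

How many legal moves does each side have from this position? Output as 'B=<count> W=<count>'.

-- B to move --
(0,4): no bracket -> illegal
(0,5): flips 3 -> legal
(0,6): no bracket -> illegal
(1,4): no bracket -> illegal
(1,6): flips 1 -> legal
(2,2): no bracket -> illegal
(2,3): flips 1 -> legal
(2,4): no bracket -> illegal
(2,6): no bracket -> illegal
(3,2): flips 1 -> legal
(3,6): flips 1 -> legal
(4,2): no bracket -> illegal
(4,6): no bracket -> illegal
(5,1): no bracket -> illegal
(5,5): no bracket -> illegal
(6,1): no bracket -> illegal
(6,3): flips 1 -> legal
(6,4): no bracket -> illegal
(7,1): no bracket -> illegal
(7,2): flips 1 -> legal
(7,3): no bracket -> illegal
B mobility = 7
-- W to move --
(2,3): no bracket -> illegal
(2,4): flips 1 -> legal
(3,2): no bracket -> illegal
(3,6): no bracket -> illegal
(4,1): no bracket -> illegal
(4,2): flips 2 -> legal
(4,6): flips 1 -> legal
(5,1): flips 1 -> legal
(5,5): flips 2 -> legal
(5,6): no bracket -> illegal
(6,1): flips 3 -> legal
(6,3): no bracket -> illegal
(6,4): flips 1 -> legal
(6,5): no bracket -> illegal
W mobility = 7

Answer: B=7 W=7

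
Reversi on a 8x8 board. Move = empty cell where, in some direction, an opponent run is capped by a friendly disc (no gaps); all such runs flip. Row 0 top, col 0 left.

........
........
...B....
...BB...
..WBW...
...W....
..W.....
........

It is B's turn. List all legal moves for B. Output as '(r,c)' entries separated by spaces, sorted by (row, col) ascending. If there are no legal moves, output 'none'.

(3,1): no bracket -> illegal
(3,2): no bracket -> illegal
(3,5): no bracket -> illegal
(4,1): flips 1 -> legal
(4,5): flips 1 -> legal
(5,1): flips 1 -> legal
(5,2): no bracket -> illegal
(5,4): flips 1 -> legal
(5,5): flips 1 -> legal
(6,1): no bracket -> illegal
(6,3): flips 1 -> legal
(6,4): no bracket -> illegal
(7,1): no bracket -> illegal
(7,2): no bracket -> illegal
(7,3): no bracket -> illegal

Answer: (4,1) (4,5) (5,1) (5,4) (5,5) (6,3)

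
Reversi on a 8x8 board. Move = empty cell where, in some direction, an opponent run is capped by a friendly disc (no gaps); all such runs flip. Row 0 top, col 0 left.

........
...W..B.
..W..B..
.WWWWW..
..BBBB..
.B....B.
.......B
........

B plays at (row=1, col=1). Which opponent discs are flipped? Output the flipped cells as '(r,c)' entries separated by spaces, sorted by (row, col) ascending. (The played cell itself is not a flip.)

Dir NW: first cell '.' (not opp) -> no flip
Dir N: first cell '.' (not opp) -> no flip
Dir NE: first cell '.' (not opp) -> no flip
Dir W: first cell '.' (not opp) -> no flip
Dir E: first cell '.' (not opp) -> no flip
Dir SW: first cell '.' (not opp) -> no flip
Dir S: first cell '.' (not opp) -> no flip
Dir SE: opp run (2,2) (3,3) capped by B -> flip

Answer: (2,2) (3,3)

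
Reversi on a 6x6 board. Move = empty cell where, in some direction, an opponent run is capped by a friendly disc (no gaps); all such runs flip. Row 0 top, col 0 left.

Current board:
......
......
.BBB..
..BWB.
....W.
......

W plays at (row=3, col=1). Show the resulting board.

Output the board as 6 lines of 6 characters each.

Answer: ......
......
.BBB..
.WWWB.
....W.
......

Derivation:
Place W at (3,1); scan 8 dirs for brackets.
Dir NW: first cell '.' (not opp) -> no flip
Dir N: opp run (2,1), next='.' -> no flip
Dir NE: opp run (2,2), next='.' -> no flip
Dir W: first cell '.' (not opp) -> no flip
Dir E: opp run (3,2) capped by W -> flip
Dir SW: first cell '.' (not opp) -> no flip
Dir S: first cell '.' (not opp) -> no flip
Dir SE: first cell '.' (not opp) -> no flip
All flips: (3,2)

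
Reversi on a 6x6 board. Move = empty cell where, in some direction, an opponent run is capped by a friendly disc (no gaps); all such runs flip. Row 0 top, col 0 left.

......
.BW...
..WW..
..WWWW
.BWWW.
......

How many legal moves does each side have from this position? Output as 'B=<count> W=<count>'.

-- B to move --
(0,1): no bracket -> illegal
(0,2): no bracket -> illegal
(0,3): no bracket -> illegal
(1,3): flips 1 -> legal
(1,4): flips 2 -> legal
(2,1): no bracket -> illegal
(2,4): no bracket -> illegal
(2,5): no bracket -> illegal
(3,1): no bracket -> illegal
(4,5): flips 3 -> legal
(5,1): no bracket -> illegal
(5,2): no bracket -> illegal
(5,3): no bracket -> illegal
(5,4): no bracket -> illegal
(5,5): flips 3 -> legal
B mobility = 4
-- W to move --
(0,0): flips 1 -> legal
(0,1): no bracket -> illegal
(0,2): no bracket -> illegal
(1,0): flips 1 -> legal
(2,0): no bracket -> illegal
(2,1): no bracket -> illegal
(3,0): no bracket -> illegal
(3,1): no bracket -> illegal
(4,0): flips 1 -> legal
(5,0): flips 1 -> legal
(5,1): no bracket -> illegal
(5,2): no bracket -> illegal
W mobility = 4

Answer: B=4 W=4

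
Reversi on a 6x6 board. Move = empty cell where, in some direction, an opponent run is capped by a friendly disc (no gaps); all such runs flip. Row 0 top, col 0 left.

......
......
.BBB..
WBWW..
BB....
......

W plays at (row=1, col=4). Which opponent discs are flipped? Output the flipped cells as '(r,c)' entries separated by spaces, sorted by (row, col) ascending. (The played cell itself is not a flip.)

Dir NW: first cell '.' (not opp) -> no flip
Dir N: first cell '.' (not opp) -> no flip
Dir NE: first cell '.' (not opp) -> no flip
Dir W: first cell '.' (not opp) -> no flip
Dir E: first cell '.' (not opp) -> no flip
Dir SW: opp run (2,3) capped by W -> flip
Dir S: first cell '.' (not opp) -> no flip
Dir SE: first cell '.' (not opp) -> no flip

Answer: (2,3)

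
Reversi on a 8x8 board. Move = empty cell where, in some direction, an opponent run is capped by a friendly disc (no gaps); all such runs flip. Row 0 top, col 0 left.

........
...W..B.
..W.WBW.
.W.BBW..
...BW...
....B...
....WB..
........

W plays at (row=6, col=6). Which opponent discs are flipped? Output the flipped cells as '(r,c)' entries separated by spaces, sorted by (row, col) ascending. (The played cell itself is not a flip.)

Answer: (6,5)

Derivation:
Dir NW: first cell '.' (not opp) -> no flip
Dir N: first cell '.' (not opp) -> no flip
Dir NE: first cell '.' (not opp) -> no flip
Dir W: opp run (6,5) capped by W -> flip
Dir E: first cell '.' (not opp) -> no flip
Dir SW: first cell '.' (not opp) -> no flip
Dir S: first cell '.' (not opp) -> no flip
Dir SE: first cell '.' (not opp) -> no flip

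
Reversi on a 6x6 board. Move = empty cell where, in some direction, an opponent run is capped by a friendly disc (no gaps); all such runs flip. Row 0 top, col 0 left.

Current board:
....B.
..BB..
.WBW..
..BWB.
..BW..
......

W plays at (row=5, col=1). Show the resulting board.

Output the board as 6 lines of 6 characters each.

Answer: ....B.
..BB..
.WBW..
..BWB.
..WW..
.W....

Derivation:
Place W at (5,1); scan 8 dirs for brackets.
Dir NW: first cell '.' (not opp) -> no flip
Dir N: first cell '.' (not opp) -> no flip
Dir NE: opp run (4,2) capped by W -> flip
Dir W: first cell '.' (not opp) -> no flip
Dir E: first cell '.' (not opp) -> no flip
Dir SW: edge -> no flip
Dir S: edge -> no flip
Dir SE: edge -> no flip
All flips: (4,2)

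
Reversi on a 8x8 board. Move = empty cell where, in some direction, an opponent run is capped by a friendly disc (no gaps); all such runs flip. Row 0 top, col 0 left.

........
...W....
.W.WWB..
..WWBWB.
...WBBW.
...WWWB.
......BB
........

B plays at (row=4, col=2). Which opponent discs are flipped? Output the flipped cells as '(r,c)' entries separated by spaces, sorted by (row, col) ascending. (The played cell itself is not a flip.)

Answer: (4,3)

Derivation:
Dir NW: first cell '.' (not opp) -> no flip
Dir N: opp run (3,2), next='.' -> no flip
Dir NE: opp run (3,3) (2,4), next='.' -> no flip
Dir W: first cell '.' (not opp) -> no flip
Dir E: opp run (4,3) capped by B -> flip
Dir SW: first cell '.' (not opp) -> no flip
Dir S: first cell '.' (not opp) -> no flip
Dir SE: opp run (5,3), next='.' -> no flip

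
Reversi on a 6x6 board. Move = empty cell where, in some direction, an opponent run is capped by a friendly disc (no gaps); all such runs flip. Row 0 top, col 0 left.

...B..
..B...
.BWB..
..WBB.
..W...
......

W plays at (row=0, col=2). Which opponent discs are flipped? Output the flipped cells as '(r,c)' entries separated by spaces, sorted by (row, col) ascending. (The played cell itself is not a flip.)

Dir NW: edge -> no flip
Dir N: edge -> no flip
Dir NE: edge -> no flip
Dir W: first cell '.' (not opp) -> no flip
Dir E: opp run (0,3), next='.' -> no flip
Dir SW: first cell '.' (not opp) -> no flip
Dir S: opp run (1,2) capped by W -> flip
Dir SE: first cell '.' (not opp) -> no flip

Answer: (1,2)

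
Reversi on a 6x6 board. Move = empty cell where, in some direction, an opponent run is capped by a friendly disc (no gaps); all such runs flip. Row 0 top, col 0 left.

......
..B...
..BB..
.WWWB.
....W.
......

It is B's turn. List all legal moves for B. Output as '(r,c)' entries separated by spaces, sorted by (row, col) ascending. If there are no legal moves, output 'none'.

Answer: (3,0) (4,0) (4,1) (4,2) (4,3) (5,4) (5,5)

Derivation:
(2,0): no bracket -> illegal
(2,1): no bracket -> illegal
(2,4): no bracket -> illegal
(3,0): flips 3 -> legal
(3,5): no bracket -> illegal
(4,0): flips 1 -> legal
(4,1): flips 1 -> legal
(4,2): flips 1 -> legal
(4,3): flips 1 -> legal
(4,5): no bracket -> illegal
(5,3): no bracket -> illegal
(5,4): flips 1 -> legal
(5,5): flips 2 -> legal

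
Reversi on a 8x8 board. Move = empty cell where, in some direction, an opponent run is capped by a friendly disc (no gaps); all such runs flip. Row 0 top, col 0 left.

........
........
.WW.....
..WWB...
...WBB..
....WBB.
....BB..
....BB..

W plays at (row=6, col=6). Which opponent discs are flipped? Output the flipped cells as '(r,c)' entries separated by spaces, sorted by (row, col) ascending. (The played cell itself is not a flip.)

Answer: (4,4) (5,5)

Derivation:
Dir NW: opp run (5,5) (4,4) capped by W -> flip
Dir N: opp run (5,6), next='.' -> no flip
Dir NE: first cell '.' (not opp) -> no flip
Dir W: opp run (6,5) (6,4), next='.' -> no flip
Dir E: first cell '.' (not opp) -> no flip
Dir SW: opp run (7,5), next=edge -> no flip
Dir S: first cell '.' (not opp) -> no flip
Dir SE: first cell '.' (not opp) -> no flip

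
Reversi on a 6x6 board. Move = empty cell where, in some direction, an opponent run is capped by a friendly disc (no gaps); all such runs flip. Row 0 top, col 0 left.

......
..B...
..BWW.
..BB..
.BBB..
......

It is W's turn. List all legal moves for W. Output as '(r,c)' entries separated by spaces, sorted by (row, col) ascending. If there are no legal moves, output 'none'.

Answer: (0,1) (2,1) (5,0) (5,1) (5,3)

Derivation:
(0,1): flips 1 -> legal
(0,2): no bracket -> illegal
(0,3): no bracket -> illegal
(1,1): no bracket -> illegal
(1,3): no bracket -> illegal
(2,1): flips 1 -> legal
(3,0): no bracket -> illegal
(3,1): no bracket -> illegal
(3,4): no bracket -> illegal
(4,0): no bracket -> illegal
(4,4): no bracket -> illegal
(5,0): flips 2 -> legal
(5,1): flips 2 -> legal
(5,2): no bracket -> illegal
(5,3): flips 2 -> legal
(5,4): no bracket -> illegal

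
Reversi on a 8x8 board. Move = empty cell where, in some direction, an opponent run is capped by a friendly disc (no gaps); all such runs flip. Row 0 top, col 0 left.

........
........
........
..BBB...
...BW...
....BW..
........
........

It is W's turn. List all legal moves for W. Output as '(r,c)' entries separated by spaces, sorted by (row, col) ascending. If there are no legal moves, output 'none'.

Answer: (2,2) (2,4) (4,2) (5,3) (6,4)

Derivation:
(2,1): no bracket -> illegal
(2,2): flips 1 -> legal
(2,3): no bracket -> illegal
(2,4): flips 1 -> legal
(2,5): no bracket -> illegal
(3,1): no bracket -> illegal
(3,5): no bracket -> illegal
(4,1): no bracket -> illegal
(4,2): flips 1 -> legal
(4,5): no bracket -> illegal
(5,2): no bracket -> illegal
(5,3): flips 1 -> legal
(6,3): no bracket -> illegal
(6,4): flips 1 -> legal
(6,5): no bracket -> illegal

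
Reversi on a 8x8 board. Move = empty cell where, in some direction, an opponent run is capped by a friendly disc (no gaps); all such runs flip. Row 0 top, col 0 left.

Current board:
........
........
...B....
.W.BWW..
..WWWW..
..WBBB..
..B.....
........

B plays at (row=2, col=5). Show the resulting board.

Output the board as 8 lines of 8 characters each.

Place B at (2,5); scan 8 dirs for brackets.
Dir NW: first cell '.' (not opp) -> no flip
Dir N: first cell '.' (not opp) -> no flip
Dir NE: first cell '.' (not opp) -> no flip
Dir W: first cell '.' (not opp) -> no flip
Dir E: first cell '.' (not opp) -> no flip
Dir SW: opp run (3,4) (4,3) (5,2), next='.' -> no flip
Dir S: opp run (3,5) (4,5) capped by B -> flip
Dir SE: first cell '.' (not opp) -> no flip
All flips: (3,5) (4,5)

Answer: ........
........
...B.B..
.W.BWB..
..WWWB..
..WBBB..
..B.....
........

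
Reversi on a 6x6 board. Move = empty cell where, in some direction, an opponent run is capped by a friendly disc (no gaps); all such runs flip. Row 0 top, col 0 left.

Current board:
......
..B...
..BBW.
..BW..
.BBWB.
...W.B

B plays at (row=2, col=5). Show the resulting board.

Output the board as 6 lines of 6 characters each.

Place B at (2,5); scan 8 dirs for brackets.
Dir NW: first cell '.' (not opp) -> no flip
Dir N: first cell '.' (not opp) -> no flip
Dir NE: edge -> no flip
Dir W: opp run (2,4) capped by B -> flip
Dir E: edge -> no flip
Dir SW: first cell '.' (not opp) -> no flip
Dir S: first cell '.' (not opp) -> no flip
Dir SE: edge -> no flip
All flips: (2,4)

Answer: ......
..B...
..BBBB
..BW..
.BBWB.
...W.B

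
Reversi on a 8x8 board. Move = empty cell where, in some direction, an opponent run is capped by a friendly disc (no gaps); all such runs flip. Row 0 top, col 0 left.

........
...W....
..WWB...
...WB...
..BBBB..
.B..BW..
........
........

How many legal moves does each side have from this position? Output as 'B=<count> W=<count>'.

-- B to move --
(0,2): flips 1 -> legal
(0,3): flips 3 -> legal
(0,4): no bracket -> illegal
(1,1): flips 2 -> legal
(1,2): flips 1 -> legal
(1,4): no bracket -> illegal
(2,1): flips 2 -> legal
(3,1): no bracket -> illegal
(3,2): flips 1 -> legal
(4,6): no bracket -> illegal
(5,6): flips 1 -> legal
(6,4): no bracket -> illegal
(6,5): flips 1 -> legal
(6,6): flips 1 -> legal
B mobility = 9
-- W to move --
(1,4): no bracket -> illegal
(1,5): flips 1 -> legal
(2,5): flips 1 -> legal
(3,1): no bracket -> illegal
(3,2): no bracket -> illegal
(3,5): flips 3 -> legal
(3,6): no bracket -> illegal
(4,0): no bracket -> illegal
(4,1): no bracket -> illegal
(4,6): no bracket -> illegal
(5,0): no bracket -> illegal
(5,2): no bracket -> illegal
(5,3): flips 2 -> legal
(5,6): flips 2 -> legal
(6,0): flips 2 -> legal
(6,1): no bracket -> illegal
(6,2): no bracket -> illegal
(6,3): no bracket -> illegal
(6,4): no bracket -> illegal
(6,5): no bracket -> illegal
W mobility = 6

Answer: B=9 W=6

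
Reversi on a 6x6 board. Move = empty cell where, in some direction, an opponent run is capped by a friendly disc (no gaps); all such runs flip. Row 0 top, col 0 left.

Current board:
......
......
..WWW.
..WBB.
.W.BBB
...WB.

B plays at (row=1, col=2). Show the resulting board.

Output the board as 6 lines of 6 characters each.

Place B at (1,2); scan 8 dirs for brackets.
Dir NW: first cell '.' (not opp) -> no flip
Dir N: first cell '.' (not opp) -> no flip
Dir NE: first cell '.' (not opp) -> no flip
Dir W: first cell '.' (not opp) -> no flip
Dir E: first cell '.' (not opp) -> no flip
Dir SW: first cell '.' (not opp) -> no flip
Dir S: opp run (2,2) (3,2), next='.' -> no flip
Dir SE: opp run (2,3) capped by B -> flip
All flips: (2,3)

Answer: ......
..B...
..WBW.
..WBB.
.W.BBB
...WB.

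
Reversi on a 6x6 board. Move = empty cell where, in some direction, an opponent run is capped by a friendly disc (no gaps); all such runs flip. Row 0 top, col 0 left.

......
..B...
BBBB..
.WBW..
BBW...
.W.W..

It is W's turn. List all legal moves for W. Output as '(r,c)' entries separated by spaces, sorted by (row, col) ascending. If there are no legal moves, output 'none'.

Answer: (0,2) (1,1) (1,3)

Derivation:
(0,1): no bracket -> illegal
(0,2): flips 3 -> legal
(0,3): no bracket -> illegal
(1,0): no bracket -> illegal
(1,1): flips 2 -> legal
(1,3): flips 2 -> legal
(1,4): no bracket -> illegal
(2,4): no bracket -> illegal
(3,0): no bracket -> illegal
(3,4): no bracket -> illegal
(4,3): no bracket -> illegal
(5,0): no bracket -> illegal
(5,2): no bracket -> illegal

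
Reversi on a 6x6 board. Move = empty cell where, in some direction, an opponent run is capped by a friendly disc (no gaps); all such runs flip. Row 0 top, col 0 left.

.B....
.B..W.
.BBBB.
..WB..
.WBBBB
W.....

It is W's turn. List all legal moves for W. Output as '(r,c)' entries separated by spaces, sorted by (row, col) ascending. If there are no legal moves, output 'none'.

(0,0): no bracket -> illegal
(0,2): no bracket -> illegal
(1,0): flips 1 -> legal
(1,2): flips 1 -> legal
(1,3): no bracket -> illegal
(1,5): no bracket -> illegal
(2,0): no bracket -> illegal
(2,5): no bracket -> illegal
(3,0): no bracket -> illegal
(3,1): no bracket -> illegal
(3,4): flips 2 -> legal
(3,5): no bracket -> illegal
(5,1): no bracket -> illegal
(5,2): flips 1 -> legal
(5,3): no bracket -> illegal
(5,4): flips 1 -> legal
(5,5): no bracket -> illegal

Answer: (1,0) (1,2) (3,4) (5,2) (5,4)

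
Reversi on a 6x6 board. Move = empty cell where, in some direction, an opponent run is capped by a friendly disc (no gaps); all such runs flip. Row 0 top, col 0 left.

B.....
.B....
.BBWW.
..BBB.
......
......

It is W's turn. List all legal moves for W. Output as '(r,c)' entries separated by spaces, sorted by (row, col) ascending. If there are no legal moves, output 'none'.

Answer: (2,0) (4,1) (4,2) (4,3) (4,4) (4,5)

Derivation:
(0,1): no bracket -> illegal
(0,2): no bracket -> illegal
(1,0): no bracket -> illegal
(1,2): no bracket -> illegal
(1,3): no bracket -> illegal
(2,0): flips 2 -> legal
(2,5): no bracket -> illegal
(3,0): no bracket -> illegal
(3,1): no bracket -> illegal
(3,5): no bracket -> illegal
(4,1): flips 1 -> legal
(4,2): flips 1 -> legal
(4,3): flips 1 -> legal
(4,4): flips 1 -> legal
(4,5): flips 1 -> legal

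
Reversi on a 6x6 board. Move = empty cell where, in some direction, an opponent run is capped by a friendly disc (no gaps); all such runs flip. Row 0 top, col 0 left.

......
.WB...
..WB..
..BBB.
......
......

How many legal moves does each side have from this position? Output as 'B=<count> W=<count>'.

Answer: B=3 W=5

Derivation:
-- B to move --
(0,0): flips 2 -> legal
(0,1): no bracket -> illegal
(0,2): no bracket -> illegal
(1,0): flips 1 -> legal
(1,3): no bracket -> illegal
(2,0): no bracket -> illegal
(2,1): flips 1 -> legal
(3,1): no bracket -> illegal
B mobility = 3
-- W to move --
(0,1): no bracket -> illegal
(0,2): flips 1 -> legal
(0,3): no bracket -> illegal
(1,3): flips 1 -> legal
(1,4): no bracket -> illegal
(2,1): no bracket -> illegal
(2,4): flips 1 -> legal
(2,5): no bracket -> illegal
(3,1): no bracket -> illegal
(3,5): no bracket -> illegal
(4,1): no bracket -> illegal
(4,2): flips 1 -> legal
(4,3): no bracket -> illegal
(4,4): flips 1 -> legal
(4,5): no bracket -> illegal
W mobility = 5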